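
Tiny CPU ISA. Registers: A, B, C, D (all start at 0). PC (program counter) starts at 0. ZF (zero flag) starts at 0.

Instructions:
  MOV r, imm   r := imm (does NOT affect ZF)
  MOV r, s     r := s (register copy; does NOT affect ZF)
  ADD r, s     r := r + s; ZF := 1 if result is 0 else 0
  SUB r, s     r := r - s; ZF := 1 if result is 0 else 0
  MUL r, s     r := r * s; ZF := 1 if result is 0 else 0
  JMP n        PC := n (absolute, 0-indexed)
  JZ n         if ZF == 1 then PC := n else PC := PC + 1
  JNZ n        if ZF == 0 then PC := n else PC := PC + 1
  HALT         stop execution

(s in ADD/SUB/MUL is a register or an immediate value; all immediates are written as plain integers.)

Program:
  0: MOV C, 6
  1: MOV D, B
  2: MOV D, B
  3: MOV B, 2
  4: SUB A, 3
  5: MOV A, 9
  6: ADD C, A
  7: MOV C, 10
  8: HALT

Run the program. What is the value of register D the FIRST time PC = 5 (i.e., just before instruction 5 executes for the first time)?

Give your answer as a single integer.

Step 1: PC=0 exec 'MOV C, 6'. After: A=0 B=0 C=6 D=0 ZF=0 PC=1
Step 2: PC=1 exec 'MOV D, B'. After: A=0 B=0 C=6 D=0 ZF=0 PC=2
Step 3: PC=2 exec 'MOV D, B'. After: A=0 B=0 C=6 D=0 ZF=0 PC=3
Step 4: PC=3 exec 'MOV B, 2'. After: A=0 B=2 C=6 D=0 ZF=0 PC=4
Step 5: PC=4 exec 'SUB A, 3'. After: A=-3 B=2 C=6 D=0 ZF=0 PC=5
First time PC=5: D=0

0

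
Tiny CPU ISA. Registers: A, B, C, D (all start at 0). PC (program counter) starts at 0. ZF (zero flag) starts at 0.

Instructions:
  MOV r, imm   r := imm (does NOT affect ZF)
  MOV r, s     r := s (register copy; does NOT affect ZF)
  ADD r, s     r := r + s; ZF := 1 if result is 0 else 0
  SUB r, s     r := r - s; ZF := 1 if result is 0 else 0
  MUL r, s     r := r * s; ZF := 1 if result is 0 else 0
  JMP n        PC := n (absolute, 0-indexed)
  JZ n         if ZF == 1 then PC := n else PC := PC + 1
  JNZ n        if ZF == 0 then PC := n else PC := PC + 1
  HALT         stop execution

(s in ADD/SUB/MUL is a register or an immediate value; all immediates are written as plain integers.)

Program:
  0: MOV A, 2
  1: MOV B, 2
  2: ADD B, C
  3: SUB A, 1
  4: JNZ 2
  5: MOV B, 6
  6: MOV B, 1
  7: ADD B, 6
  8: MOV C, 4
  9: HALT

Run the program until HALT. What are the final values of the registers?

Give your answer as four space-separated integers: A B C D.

Step 1: PC=0 exec 'MOV A, 2'. After: A=2 B=0 C=0 D=0 ZF=0 PC=1
Step 2: PC=1 exec 'MOV B, 2'. After: A=2 B=2 C=0 D=0 ZF=0 PC=2
Step 3: PC=2 exec 'ADD B, C'. After: A=2 B=2 C=0 D=0 ZF=0 PC=3
Step 4: PC=3 exec 'SUB A, 1'. After: A=1 B=2 C=0 D=0 ZF=0 PC=4
Step 5: PC=4 exec 'JNZ 2'. After: A=1 B=2 C=0 D=0 ZF=0 PC=2
Step 6: PC=2 exec 'ADD B, C'. After: A=1 B=2 C=0 D=0 ZF=0 PC=3
Step 7: PC=3 exec 'SUB A, 1'. After: A=0 B=2 C=0 D=0 ZF=1 PC=4
Step 8: PC=4 exec 'JNZ 2'. After: A=0 B=2 C=0 D=0 ZF=1 PC=5
Step 9: PC=5 exec 'MOV B, 6'. After: A=0 B=6 C=0 D=0 ZF=1 PC=6
Step 10: PC=6 exec 'MOV B, 1'. After: A=0 B=1 C=0 D=0 ZF=1 PC=7
Step 11: PC=7 exec 'ADD B, 6'. After: A=0 B=7 C=0 D=0 ZF=0 PC=8
Step 12: PC=8 exec 'MOV C, 4'. After: A=0 B=7 C=4 D=0 ZF=0 PC=9
Step 13: PC=9 exec 'HALT'. After: A=0 B=7 C=4 D=0 ZF=0 PC=9 HALTED

Answer: 0 7 4 0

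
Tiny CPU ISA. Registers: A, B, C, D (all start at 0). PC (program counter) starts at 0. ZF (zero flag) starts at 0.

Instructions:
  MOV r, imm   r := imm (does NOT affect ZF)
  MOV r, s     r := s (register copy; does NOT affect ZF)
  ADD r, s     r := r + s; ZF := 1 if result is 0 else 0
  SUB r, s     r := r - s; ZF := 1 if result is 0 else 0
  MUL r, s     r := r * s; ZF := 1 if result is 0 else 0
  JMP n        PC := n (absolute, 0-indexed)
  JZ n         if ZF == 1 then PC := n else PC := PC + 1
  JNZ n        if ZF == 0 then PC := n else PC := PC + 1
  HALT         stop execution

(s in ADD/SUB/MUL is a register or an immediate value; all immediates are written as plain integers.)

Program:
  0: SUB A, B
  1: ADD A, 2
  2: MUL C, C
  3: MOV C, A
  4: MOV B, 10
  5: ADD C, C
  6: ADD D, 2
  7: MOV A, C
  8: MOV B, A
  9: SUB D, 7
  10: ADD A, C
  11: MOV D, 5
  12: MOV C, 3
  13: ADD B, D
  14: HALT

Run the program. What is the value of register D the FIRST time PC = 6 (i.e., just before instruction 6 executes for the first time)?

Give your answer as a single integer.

Step 1: PC=0 exec 'SUB A, B'. After: A=0 B=0 C=0 D=0 ZF=1 PC=1
Step 2: PC=1 exec 'ADD A, 2'. After: A=2 B=0 C=0 D=0 ZF=0 PC=2
Step 3: PC=2 exec 'MUL C, C'. After: A=2 B=0 C=0 D=0 ZF=1 PC=3
Step 4: PC=3 exec 'MOV C, A'. After: A=2 B=0 C=2 D=0 ZF=1 PC=4
Step 5: PC=4 exec 'MOV B, 10'. After: A=2 B=10 C=2 D=0 ZF=1 PC=5
Step 6: PC=5 exec 'ADD C, C'. After: A=2 B=10 C=4 D=0 ZF=0 PC=6
First time PC=6: D=0

0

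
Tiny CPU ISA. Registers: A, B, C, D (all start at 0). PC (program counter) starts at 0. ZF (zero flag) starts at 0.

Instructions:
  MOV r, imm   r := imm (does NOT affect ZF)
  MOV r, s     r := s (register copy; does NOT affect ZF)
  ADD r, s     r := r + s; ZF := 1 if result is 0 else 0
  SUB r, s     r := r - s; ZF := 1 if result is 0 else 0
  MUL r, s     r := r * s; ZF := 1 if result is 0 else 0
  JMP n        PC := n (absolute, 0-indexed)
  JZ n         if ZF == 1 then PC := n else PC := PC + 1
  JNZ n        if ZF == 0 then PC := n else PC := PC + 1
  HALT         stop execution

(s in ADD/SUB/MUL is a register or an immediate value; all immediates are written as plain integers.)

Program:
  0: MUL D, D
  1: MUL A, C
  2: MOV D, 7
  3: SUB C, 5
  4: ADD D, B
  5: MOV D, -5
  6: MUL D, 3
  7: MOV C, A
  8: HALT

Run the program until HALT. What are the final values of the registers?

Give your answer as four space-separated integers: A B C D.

Step 1: PC=0 exec 'MUL D, D'. After: A=0 B=0 C=0 D=0 ZF=1 PC=1
Step 2: PC=1 exec 'MUL A, C'. After: A=0 B=0 C=0 D=0 ZF=1 PC=2
Step 3: PC=2 exec 'MOV D, 7'. After: A=0 B=0 C=0 D=7 ZF=1 PC=3
Step 4: PC=3 exec 'SUB C, 5'. After: A=0 B=0 C=-5 D=7 ZF=0 PC=4
Step 5: PC=4 exec 'ADD D, B'. After: A=0 B=0 C=-5 D=7 ZF=0 PC=5
Step 6: PC=5 exec 'MOV D, -5'. After: A=0 B=0 C=-5 D=-5 ZF=0 PC=6
Step 7: PC=6 exec 'MUL D, 3'. After: A=0 B=0 C=-5 D=-15 ZF=0 PC=7
Step 8: PC=7 exec 'MOV C, A'. After: A=0 B=0 C=0 D=-15 ZF=0 PC=8
Step 9: PC=8 exec 'HALT'. After: A=0 B=0 C=0 D=-15 ZF=0 PC=8 HALTED

Answer: 0 0 0 -15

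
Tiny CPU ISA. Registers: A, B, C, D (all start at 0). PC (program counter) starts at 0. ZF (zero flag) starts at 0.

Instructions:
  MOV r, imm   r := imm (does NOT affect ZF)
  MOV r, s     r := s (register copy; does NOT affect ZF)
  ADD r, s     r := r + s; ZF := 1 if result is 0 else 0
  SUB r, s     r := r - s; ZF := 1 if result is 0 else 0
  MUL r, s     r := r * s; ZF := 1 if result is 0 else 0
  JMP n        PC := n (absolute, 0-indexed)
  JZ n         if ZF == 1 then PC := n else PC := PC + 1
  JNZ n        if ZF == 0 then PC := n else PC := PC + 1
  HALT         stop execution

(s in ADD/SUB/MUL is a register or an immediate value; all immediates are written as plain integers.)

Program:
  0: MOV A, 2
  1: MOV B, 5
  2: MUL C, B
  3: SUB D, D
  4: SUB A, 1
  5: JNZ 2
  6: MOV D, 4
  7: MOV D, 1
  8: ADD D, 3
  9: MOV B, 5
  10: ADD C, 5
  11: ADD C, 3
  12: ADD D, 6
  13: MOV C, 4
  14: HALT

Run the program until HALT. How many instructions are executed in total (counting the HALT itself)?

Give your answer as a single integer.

Step 1: PC=0 exec 'MOV A, 2'. After: A=2 B=0 C=0 D=0 ZF=0 PC=1
Step 2: PC=1 exec 'MOV B, 5'. After: A=2 B=5 C=0 D=0 ZF=0 PC=2
Step 3: PC=2 exec 'MUL C, B'. After: A=2 B=5 C=0 D=0 ZF=1 PC=3
Step 4: PC=3 exec 'SUB D, D'. After: A=2 B=5 C=0 D=0 ZF=1 PC=4
Step 5: PC=4 exec 'SUB A, 1'. After: A=1 B=5 C=0 D=0 ZF=0 PC=5
Step 6: PC=5 exec 'JNZ 2'. After: A=1 B=5 C=0 D=0 ZF=0 PC=2
Step 7: PC=2 exec 'MUL C, B'. After: A=1 B=5 C=0 D=0 ZF=1 PC=3
Step 8: PC=3 exec 'SUB D, D'. After: A=1 B=5 C=0 D=0 ZF=1 PC=4
Step 9: PC=4 exec 'SUB A, 1'. After: A=0 B=5 C=0 D=0 ZF=1 PC=5
Step 10: PC=5 exec 'JNZ 2'. After: A=0 B=5 C=0 D=0 ZF=1 PC=6
Step 11: PC=6 exec 'MOV D, 4'. After: A=0 B=5 C=0 D=4 ZF=1 PC=7
Step 12: PC=7 exec 'MOV D, 1'. After: A=0 B=5 C=0 D=1 ZF=1 PC=8
Step 13: PC=8 exec 'ADD D, 3'. After: A=0 B=5 C=0 D=4 ZF=0 PC=9
Step 14: PC=9 exec 'MOV B, 5'. After: A=0 B=5 C=0 D=4 ZF=0 PC=10
Step 15: PC=10 exec 'ADD C, 5'. After: A=0 B=5 C=5 D=4 ZF=0 PC=11
Step 16: PC=11 exec 'ADD C, 3'. After: A=0 B=5 C=8 D=4 ZF=0 PC=12
Step 17: PC=12 exec 'ADD D, 6'. After: A=0 B=5 C=8 D=10 ZF=0 PC=13
Step 18: PC=13 exec 'MOV C, 4'. After: A=0 B=5 C=4 D=10 ZF=0 PC=14
Step 19: PC=14 exec 'HALT'. After: A=0 B=5 C=4 D=10 ZF=0 PC=14 HALTED
Total instructions executed: 19

Answer: 19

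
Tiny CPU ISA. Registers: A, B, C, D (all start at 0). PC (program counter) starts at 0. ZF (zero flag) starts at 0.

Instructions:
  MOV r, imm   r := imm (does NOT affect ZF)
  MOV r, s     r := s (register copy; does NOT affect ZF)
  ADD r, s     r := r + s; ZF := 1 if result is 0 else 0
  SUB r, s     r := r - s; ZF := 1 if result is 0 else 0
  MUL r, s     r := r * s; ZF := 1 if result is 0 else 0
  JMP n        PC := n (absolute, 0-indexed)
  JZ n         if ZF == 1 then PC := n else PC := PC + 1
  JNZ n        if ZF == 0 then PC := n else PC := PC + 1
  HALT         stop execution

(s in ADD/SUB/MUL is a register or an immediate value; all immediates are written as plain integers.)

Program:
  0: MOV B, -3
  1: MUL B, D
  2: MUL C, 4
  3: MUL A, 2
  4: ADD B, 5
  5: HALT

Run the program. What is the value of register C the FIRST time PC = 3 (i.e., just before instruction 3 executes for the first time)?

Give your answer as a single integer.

Step 1: PC=0 exec 'MOV B, -3'. After: A=0 B=-3 C=0 D=0 ZF=0 PC=1
Step 2: PC=1 exec 'MUL B, D'. After: A=0 B=0 C=0 D=0 ZF=1 PC=2
Step 3: PC=2 exec 'MUL C, 4'. After: A=0 B=0 C=0 D=0 ZF=1 PC=3
First time PC=3: C=0

0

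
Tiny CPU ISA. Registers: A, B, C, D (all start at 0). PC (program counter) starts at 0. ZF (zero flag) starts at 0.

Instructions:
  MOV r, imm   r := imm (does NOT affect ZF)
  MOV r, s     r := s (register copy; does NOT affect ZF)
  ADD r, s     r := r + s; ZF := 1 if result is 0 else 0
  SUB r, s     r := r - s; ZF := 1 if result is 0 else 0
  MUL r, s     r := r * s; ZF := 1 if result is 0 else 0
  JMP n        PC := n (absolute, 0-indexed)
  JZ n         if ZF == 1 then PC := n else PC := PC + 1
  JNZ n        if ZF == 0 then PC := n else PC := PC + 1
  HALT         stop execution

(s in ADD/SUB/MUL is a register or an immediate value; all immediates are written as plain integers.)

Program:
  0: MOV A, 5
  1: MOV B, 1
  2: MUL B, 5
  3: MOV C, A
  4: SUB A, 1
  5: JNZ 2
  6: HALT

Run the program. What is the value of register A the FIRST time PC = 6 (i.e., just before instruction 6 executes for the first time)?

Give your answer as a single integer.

Step 1: PC=0 exec 'MOV A, 5'. After: A=5 B=0 C=0 D=0 ZF=0 PC=1
Step 2: PC=1 exec 'MOV B, 1'. After: A=5 B=1 C=0 D=0 ZF=0 PC=2
Step 3: PC=2 exec 'MUL B, 5'. After: A=5 B=5 C=0 D=0 ZF=0 PC=3
Step 4: PC=3 exec 'MOV C, A'. After: A=5 B=5 C=5 D=0 ZF=0 PC=4
Step 5: PC=4 exec 'SUB A, 1'. After: A=4 B=5 C=5 D=0 ZF=0 PC=5
Step 6: PC=5 exec 'JNZ 2'. After: A=4 B=5 C=5 D=0 ZF=0 PC=2
Step 7: PC=2 exec 'MUL B, 5'. After: A=4 B=25 C=5 D=0 ZF=0 PC=3
Step 8: PC=3 exec 'MOV C, A'. After: A=4 B=25 C=4 D=0 ZF=0 PC=4
Step 9: PC=4 exec 'SUB A, 1'. After: A=3 B=25 C=4 D=0 ZF=0 PC=5
Step 10: PC=5 exec 'JNZ 2'. After: A=3 B=25 C=4 D=0 ZF=0 PC=2
Step 11: PC=2 exec 'MUL B, 5'. After: A=3 B=125 C=4 D=0 ZF=0 PC=3
Step 12: PC=3 exec 'MOV C, A'. After: A=3 B=125 C=3 D=0 ZF=0 PC=4
Step 13: PC=4 exec 'SUB A, 1'. After: A=2 B=125 C=3 D=0 ZF=0 PC=5
Step 14: PC=5 exec 'JNZ 2'. After: A=2 B=125 C=3 D=0 ZF=0 PC=2
Step 15: PC=2 exec 'MUL B, 5'. After: A=2 B=625 C=3 D=0 ZF=0 PC=3
Step 16: PC=3 exec 'MOV C, A'. After: A=2 B=625 C=2 D=0 ZF=0 PC=4
Step 17: PC=4 exec 'SUB A, 1'. After: A=1 B=625 C=2 D=0 ZF=0 PC=5
Step 18: PC=5 exec 'JNZ 2'. After: A=1 B=625 C=2 D=0 ZF=0 PC=2
Step 19: PC=2 exec 'MUL B, 5'. After: A=1 B=3125 C=2 D=0 ZF=0 PC=3
Step 20: PC=3 exec 'MOV C, A'. After: A=1 B=3125 C=1 D=0 ZF=0 PC=4
Step 21: PC=4 exec 'SUB A, 1'. After: A=0 B=3125 C=1 D=0 ZF=1 PC=5
Step 22: PC=5 exec 'JNZ 2'. After: A=0 B=3125 C=1 D=0 ZF=1 PC=6
First time PC=6: A=0

0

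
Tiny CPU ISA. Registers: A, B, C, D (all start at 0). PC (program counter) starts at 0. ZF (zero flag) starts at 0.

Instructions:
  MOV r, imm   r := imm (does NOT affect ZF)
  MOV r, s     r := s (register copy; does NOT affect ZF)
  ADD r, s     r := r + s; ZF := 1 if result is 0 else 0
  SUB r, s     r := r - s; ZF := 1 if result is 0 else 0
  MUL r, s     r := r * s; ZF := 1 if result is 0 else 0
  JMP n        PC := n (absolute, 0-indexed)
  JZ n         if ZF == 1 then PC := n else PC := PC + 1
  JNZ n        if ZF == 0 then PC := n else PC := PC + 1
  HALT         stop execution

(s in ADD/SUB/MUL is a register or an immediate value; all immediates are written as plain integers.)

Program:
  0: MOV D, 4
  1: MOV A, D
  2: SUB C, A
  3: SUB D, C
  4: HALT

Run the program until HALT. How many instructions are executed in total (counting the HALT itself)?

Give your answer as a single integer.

Answer: 5

Derivation:
Step 1: PC=0 exec 'MOV D, 4'. After: A=0 B=0 C=0 D=4 ZF=0 PC=1
Step 2: PC=1 exec 'MOV A, D'. After: A=4 B=0 C=0 D=4 ZF=0 PC=2
Step 3: PC=2 exec 'SUB C, A'. After: A=4 B=0 C=-4 D=4 ZF=0 PC=3
Step 4: PC=3 exec 'SUB D, C'. After: A=4 B=0 C=-4 D=8 ZF=0 PC=4
Step 5: PC=4 exec 'HALT'. After: A=4 B=0 C=-4 D=8 ZF=0 PC=4 HALTED
Total instructions executed: 5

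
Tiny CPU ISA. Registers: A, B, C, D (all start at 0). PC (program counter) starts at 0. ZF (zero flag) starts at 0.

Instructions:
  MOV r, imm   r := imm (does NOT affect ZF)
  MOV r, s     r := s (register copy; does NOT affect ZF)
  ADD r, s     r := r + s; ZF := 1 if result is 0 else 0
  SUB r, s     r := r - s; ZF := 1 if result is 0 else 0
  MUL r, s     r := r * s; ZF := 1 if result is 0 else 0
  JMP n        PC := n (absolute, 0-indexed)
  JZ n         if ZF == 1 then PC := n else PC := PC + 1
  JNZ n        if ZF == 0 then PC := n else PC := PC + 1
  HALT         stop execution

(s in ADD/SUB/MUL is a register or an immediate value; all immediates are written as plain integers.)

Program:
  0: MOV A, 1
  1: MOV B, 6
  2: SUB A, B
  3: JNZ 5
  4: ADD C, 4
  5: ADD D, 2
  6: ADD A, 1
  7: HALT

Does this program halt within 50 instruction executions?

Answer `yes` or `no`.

Step 1: PC=0 exec 'MOV A, 1'. After: A=1 B=0 C=0 D=0 ZF=0 PC=1
Step 2: PC=1 exec 'MOV B, 6'. After: A=1 B=6 C=0 D=0 ZF=0 PC=2
Step 3: PC=2 exec 'SUB A, B'. After: A=-5 B=6 C=0 D=0 ZF=0 PC=3
Step 4: PC=3 exec 'JNZ 5'. After: A=-5 B=6 C=0 D=0 ZF=0 PC=5
Step 5: PC=5 exec 'ADD D, 2'. After: A=-5 B=6 C=0 D=2 ZF=0 PC=6
Step 6: PC=6 exec 'ADD A, 1'. After: A=-4 B=6 C=0 D=2 ZF=0 PC=7
Step 7: PC=7 exec 'HALT'. After: A=-4 B=6 C=0 D=2 ZF=0 PC=7 HALTED

Answer: yes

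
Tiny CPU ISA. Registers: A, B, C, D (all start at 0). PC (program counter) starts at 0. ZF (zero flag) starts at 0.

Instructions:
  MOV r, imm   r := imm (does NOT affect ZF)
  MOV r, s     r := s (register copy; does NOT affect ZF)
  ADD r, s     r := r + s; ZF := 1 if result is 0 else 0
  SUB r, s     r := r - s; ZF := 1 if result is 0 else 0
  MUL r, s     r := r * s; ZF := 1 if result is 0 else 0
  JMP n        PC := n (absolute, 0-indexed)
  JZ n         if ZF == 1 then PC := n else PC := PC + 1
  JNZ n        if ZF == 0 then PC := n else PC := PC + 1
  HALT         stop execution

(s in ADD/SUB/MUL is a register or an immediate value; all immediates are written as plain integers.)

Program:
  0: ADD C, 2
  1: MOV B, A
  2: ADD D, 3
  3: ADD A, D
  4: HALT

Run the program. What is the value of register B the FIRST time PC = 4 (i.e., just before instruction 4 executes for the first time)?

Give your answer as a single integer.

Step 1: PC=0 exec 'ADD C, 2'. After: A=0 B=0 C=2 D=0 ZF=0 PC=1
Step 2: PC=1 exec 'MOV B, A'. After: A=0 B=0 C=2 D=0 ZF=0 PC=2
Step 3: PC=2 exec 'ADD D, 3'. After: A=0 B=0 C=2 D=3 ZF=0 PC=3
Step 4: PC=3 exec 'ADD A, D'. After: A=3 B=0 C=2 D=3 ZF=0 PC=4
First time PC=4: B=0

0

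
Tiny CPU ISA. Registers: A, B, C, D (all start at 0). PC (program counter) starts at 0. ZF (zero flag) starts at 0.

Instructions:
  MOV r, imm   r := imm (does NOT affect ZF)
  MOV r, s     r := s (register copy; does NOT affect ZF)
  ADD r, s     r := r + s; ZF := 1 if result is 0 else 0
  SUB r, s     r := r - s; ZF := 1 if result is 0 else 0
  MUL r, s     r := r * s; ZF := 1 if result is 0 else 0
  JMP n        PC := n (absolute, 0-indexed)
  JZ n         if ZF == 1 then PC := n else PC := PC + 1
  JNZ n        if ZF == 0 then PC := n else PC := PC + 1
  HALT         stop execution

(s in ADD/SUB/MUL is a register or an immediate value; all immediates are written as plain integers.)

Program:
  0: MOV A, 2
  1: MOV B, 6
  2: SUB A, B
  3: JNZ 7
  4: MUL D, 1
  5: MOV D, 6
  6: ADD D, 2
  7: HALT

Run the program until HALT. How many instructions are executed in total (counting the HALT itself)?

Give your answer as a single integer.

Answer: 5

Derivation:
Step 1: PC=0 exec 'MOV A, 2'. After: A=2 B=0 C=0 D=0 ZF=0 PC=1
Step 2: PC=1 exec 'MOV B, 6'. After: A=2 B=6 C=0 D=0 ZF=0 PC=2
Step 3: PC=2 exec 'SUB A, B'. After: A=-4 B=6 C=0 D=0 ZF=0 PC=3
Step 4: PC=3 exec 'JNZ 7'. After: A=-4 B=6 C=0 D=0 ZF=0 PC=7
Step 5: PC=7 exec 'HALT'. After: A=-4 B=6 C=0 D=0 ZF=0 PC=7 HALTED
Total instructions executed: 5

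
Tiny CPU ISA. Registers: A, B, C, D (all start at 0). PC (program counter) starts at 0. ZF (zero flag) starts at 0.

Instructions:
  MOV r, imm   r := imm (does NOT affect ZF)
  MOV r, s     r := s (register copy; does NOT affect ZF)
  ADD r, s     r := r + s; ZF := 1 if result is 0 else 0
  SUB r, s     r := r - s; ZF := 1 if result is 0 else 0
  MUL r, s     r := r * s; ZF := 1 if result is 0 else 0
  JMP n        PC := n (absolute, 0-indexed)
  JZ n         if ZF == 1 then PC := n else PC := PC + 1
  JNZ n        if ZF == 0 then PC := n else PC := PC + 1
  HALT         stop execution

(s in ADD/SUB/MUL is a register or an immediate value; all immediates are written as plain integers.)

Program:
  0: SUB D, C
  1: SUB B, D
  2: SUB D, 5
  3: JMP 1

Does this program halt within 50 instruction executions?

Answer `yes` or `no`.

Answer: no

Derivation:
Step 1: PC=0 exec 'SUB D, C'. After: A=0 B=0 C=0 D=0 ZF=1 PC=1
Step 2: PC=1 exec 'SUB B, D'. After: A=0 B=0 C=0 D=0 ZF=1 PC=2
Step 3: PC=2 exec 'SUB D, 5'. After: A=0 B=0 C=0 D=-5 ZF=0 PC=3
Step 4: PC=3 exec 'JMP 1'. After: A=0 B=0 C=0 D=-5 ZF=0 PC=1
Step 5: PC=1 exec 'SUB B, D'. After: A=0 B=5 C=0 D=-5 ZF=0 PC=2
Step 6: PC=2 exec 'SUB D, 5'. After: A=0 B=5 C=0 D=-10 ZF=0 PC=3
Step 7: PC=3 exec 'JMP 1'. After: A=0 B=5 C=0 D=-10 ZF=0 PC=1
Step 8: PC=1 exec 'SUB B, D'. After: A=0 B=15 C=0 D=-10 ZF=0 PC=2
Step 9: PC=2 exec 'SUB D, 5'. After: A=0 B=15 C=0 D=-15 ZF=0 PC=3
Step 10: PC=3 exec 'JMP 1'. After: A=0 B=15 C=0 D=-15 ZF=0 PC=1
Step 11: PC=1 exec 'SUB B, D'. After: A=0 B=30 C=0 D=-15 ZF=0 PC=2
Step 12: PC=2 exec 'SUB D, 5'. After: A=0 B=30 C=0 D=-20 ZF=0 PC=3
Step 13: PC=3 exec 'JMP 1'. After: A=0 B=30 C=0 D=-20 ZF=0 PC=1
Step 14: PC=1 exec 'SUB B, D'. After: A=0 B=50 C=0 D=-20 ZF=0 PC=2
Step 15: PC=2 exec 'SUB D, 5'. After: A=0 B=50 C=0 D=-25 ZF=0 PC=3
After 50 steps: not halted. PC revisits the same instructions with no path to HALT; will never halt.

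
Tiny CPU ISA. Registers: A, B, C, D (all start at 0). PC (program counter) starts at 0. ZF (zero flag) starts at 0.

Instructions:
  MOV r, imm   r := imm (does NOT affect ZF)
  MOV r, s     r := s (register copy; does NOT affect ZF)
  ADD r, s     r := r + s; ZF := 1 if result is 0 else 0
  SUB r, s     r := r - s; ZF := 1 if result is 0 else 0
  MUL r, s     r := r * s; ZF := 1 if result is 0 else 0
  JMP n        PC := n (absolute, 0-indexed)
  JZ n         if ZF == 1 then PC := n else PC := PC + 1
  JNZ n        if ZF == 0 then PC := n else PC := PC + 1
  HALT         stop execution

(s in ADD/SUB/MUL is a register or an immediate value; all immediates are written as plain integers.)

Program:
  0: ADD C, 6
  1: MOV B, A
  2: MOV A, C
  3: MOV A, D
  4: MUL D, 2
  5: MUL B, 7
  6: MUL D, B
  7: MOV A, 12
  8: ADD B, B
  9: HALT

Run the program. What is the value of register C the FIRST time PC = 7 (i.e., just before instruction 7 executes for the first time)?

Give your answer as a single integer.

Step 1: PC=0 exec 'ADD C, 6'. After: A=0 B=0 C=6 D=0 ZF=0 PC=1
Step 2: PC=1 exec 'MOV B, A'. After: A=0 B=0 C=6 D=0 ZF=0 PC=2
Step 3: PC=2 exec 'MOV A, C'. After: A=6 B=0 C=6 D=0 ZF=0 PC=3
Step 4: PC=3 exec 'MOV A, D'. After: A=0 B=0 C=6 D=0 ZF=0 PC=4
Step 5: PC=4 exec 'MUL D, 2'. After: A=0 B=0 C=6 D=0 ZF=1 PC=5
Step 6: PC=5 exec 'MUL B, 7'. After: A=0 B=0 C=6 D=0 ZF=1 PC=6
Step 7: PC=6 exec 'MUL D, B'. After: A=0 B=0 C=6 D=0 ZF=1 PC=7
First time PC=7: C=6

6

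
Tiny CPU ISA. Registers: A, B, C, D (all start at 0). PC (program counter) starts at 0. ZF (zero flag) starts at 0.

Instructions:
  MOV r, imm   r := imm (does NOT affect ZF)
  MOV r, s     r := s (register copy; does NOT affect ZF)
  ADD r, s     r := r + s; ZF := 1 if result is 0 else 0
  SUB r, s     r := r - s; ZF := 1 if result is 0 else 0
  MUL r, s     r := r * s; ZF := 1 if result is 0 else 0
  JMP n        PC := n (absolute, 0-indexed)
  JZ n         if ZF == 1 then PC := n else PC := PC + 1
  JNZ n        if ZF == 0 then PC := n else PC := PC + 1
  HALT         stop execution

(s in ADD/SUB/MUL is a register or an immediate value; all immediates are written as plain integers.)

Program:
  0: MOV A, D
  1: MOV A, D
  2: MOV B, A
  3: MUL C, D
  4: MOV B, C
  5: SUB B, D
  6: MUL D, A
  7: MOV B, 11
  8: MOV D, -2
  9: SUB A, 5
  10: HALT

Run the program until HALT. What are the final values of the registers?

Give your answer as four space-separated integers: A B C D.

Answer: -5 11 0 -2

Derivation:
Step 1: PC=0 exec 'MOV A, D'. After: A=0 B=0 C=0 D=0 ZF=0 PC=1
Step 2: PC=1 exec 'MOV A, D'. After: A=0 B=0 C=0 D=0 ZF=0 PC=2
Step 3: PC=2 exec 'MOV B, A'. After: A=0 B=0 C=0 D=0 ZF=0 PC=3
Step 4: PC=3 exec 'MUL C, D'. After: A=0 B=0 C=0 D=0 ZF=1 PC=4
Step 5: PC=4 exec 'MOV B, C'. After: A=0 B=0 C=0 D=0 ZF=1 PC=5
Step 6: PC=5 exec 'SUB B, D'. After: A=0 B=0 C=0 D=0 ZF=1 PC=6
Step 7: PC=6 exec 'MUL D, A'. After: A=0 B=0 C=0 D=0 ZF=1 PC=7
Step 8: PC=7 exec 'MOV B, 11'. After: A=0 B=11 C=0 D=0 ZF=1 PC=8
Step 9: PC=8 exec 'MOV D, -2'. After: A=0 B=11 C=0 D=-2 ZF=1 PC=9
Step 10: PC=9 exec 'SUB A, 5'. After: A=-5 B=11 C=0 D=-2 ZF=0 PC=10
Step 11: PC=10 exec 'HALT'. After: A=-5 B=11 C=0 D=-2 ZF=0 PC=10 HALTED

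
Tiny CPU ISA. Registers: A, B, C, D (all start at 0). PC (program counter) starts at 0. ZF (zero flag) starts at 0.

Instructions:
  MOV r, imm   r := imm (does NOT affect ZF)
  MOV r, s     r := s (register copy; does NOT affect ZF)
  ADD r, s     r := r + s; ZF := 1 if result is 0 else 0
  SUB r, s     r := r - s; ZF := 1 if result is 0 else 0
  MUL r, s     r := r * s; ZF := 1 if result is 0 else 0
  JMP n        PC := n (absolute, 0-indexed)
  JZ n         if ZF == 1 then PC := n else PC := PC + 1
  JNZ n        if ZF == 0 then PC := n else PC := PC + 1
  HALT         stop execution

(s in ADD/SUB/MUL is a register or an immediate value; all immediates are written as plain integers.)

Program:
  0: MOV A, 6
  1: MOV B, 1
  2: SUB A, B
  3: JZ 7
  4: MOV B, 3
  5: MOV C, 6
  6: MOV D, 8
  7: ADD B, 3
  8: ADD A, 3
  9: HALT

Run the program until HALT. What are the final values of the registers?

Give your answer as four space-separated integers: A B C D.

Answer: 8 6 6 8

Derivation:
Step 1: PC=0 exec 'MOV A, 6'. After: A=6 B=0 C=0 D=0 ZF=0 PC=1
Step 2: PC=1 exec 'MOV B, 1'. After: A=6 B=1 C=0 D=0 ZF=0 PC=2
Step 3: PC=2 exec 'SUB A, B'. After: A=5 B=1 C=0 D=0 ZF=0 PC=3
Step 4: PC=3 exec 'JZ 7'. After: A=5 B=1 C=0 D=0 ZF=0 PC=4
Step 5: PC=4 exec 'MOV B, 3'. After: A=5 B=3 C=0 D=0 ZF=0 PC=5
Step 6: PC=5 exec 'MOV C, 6'. After: A=5 B=3 C=6 D=0 ZF=0 PC=6
Step 7: PC=6 exec 'MOV D, 8'. After: A=5 B=3 C=6 D=8 ZF=0 PC=7
Step 8: PC=7 exec 'ADD B, 3'. After: A=5 B=6 C=6 D=8 ZF=0 PC=8
Step 9: PC=8 exec 'ADD A, 3'. After: A=8 B=6 C=6 D=8 ZF=0 PC=9
Step 10: PC=9 exec 'HALT'. After: A=8 B=6 C=6 D=8 ZF=0 PC=9 HALTED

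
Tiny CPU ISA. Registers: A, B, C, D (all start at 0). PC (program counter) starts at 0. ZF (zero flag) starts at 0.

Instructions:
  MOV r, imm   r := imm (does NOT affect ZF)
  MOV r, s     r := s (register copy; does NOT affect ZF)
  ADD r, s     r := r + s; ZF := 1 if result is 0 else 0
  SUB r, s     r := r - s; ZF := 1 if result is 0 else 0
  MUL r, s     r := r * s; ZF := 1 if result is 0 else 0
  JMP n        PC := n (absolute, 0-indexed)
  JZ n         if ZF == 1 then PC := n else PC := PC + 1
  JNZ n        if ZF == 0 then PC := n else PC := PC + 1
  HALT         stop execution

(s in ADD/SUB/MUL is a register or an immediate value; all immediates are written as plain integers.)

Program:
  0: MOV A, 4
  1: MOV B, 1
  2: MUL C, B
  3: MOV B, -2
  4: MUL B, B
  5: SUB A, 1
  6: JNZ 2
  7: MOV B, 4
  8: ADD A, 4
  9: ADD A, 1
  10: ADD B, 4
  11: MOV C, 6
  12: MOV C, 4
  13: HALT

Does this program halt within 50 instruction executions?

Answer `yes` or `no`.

Step 1: PC=0 exec 'MOV A, 4'. After: A=4 B=0 C=0 D=0 ZF=0 PC=1
Step 2: PC=1 exec 'MOV B, 1'. After: A=4 B=1 C=0 D=0 ZF=0 PC=2
Step 3: PC=2 exec 'MUL C, B'. After: A=4 B=1 C=0 D=0 ZF=1 PC=3
Step 4: PC=3 exec 'MOV B, -2'. After: A=4 B=-2 C=0 D=0 ZF=1 PC=4
Step 5: PC=4 exec 'MUL B, B'. After: A=4 B=4 C=0 D=0 ZF=0 PC=5
Step 6: PC=5 exec 'SUB A, 1'. After: A=3 B=4 C=0 D=0 ZF=0 PC=6
Step 7: PC=6 exec 'JNZ 2'. After: A=3 B=4 C=0 D=0 ZF=0 PC=2
Step 8: PC=2 exec 'MUL C, B'. After: A=3 B=4 C=0 D=0 ZF=1 PC=3
Step 9: PC=3 exec 'MOV B, -2'. After: A=3 B=-2 C=0 D=0 ZF=1 PC=4
Step 10: PC=4 exec 'MUL B, B'. After: A=3 B=4 C=0 D=0 ZF=0 PC=5
Step 11: PC=5 exec 'SUB A, 1'. After: A=2 B=4 C=0 D=0 ZF=0 PC=6
Step 12: PC=6 exec 'JNZ 2'. After: A=2 B=4 C=0 D=0 ZF=0 PC=2
Step 13: PC=2 exec 'MUL C, B'. After: A=2 B=4 C=0 D=0 ZF=1 PC=3
Step 14: PC=3 exec 'MOV B, -2'. After: A=2 B=-2 C=0 D=0 ZF=1 PC=4
Step 15: PC=4 exec 'MUL B, B'. After: A=2 B=4 C=0 D=0 ZF=0 PC=5
Step 16: PC=5 exec 'SUB A, 1'. After: A=1 B=4 C=0 D=0 ZF=0 PC=6
Step 17: PC=6 exec 'JNZ 2'. After: A=1 B=4 C=0 D=0 ZF=0 PC=2
Step 18: PC=2 exec 'MUL C, B'. After: A=1 B=4 C=0 D=0 ZF=1 PC=3
Step 19: PC=3 exec 'MOV B, -2'. After: A=1 B=-2 C=0 D=0 ZF=1 PC=4
Step 20: PC=4 exec 'MUL B, B'. After: A=1 B=4 C=0 D=0 ZF=0 PC=5
Step 21: PC=5 exec 'SUB A, 1'. After: A=0 B=4 C=0 D=0 ZF=1 PC=6
Step 22: PC=6 exec 'JNZ 2'. After: A=0 B=4 C=0 D=0 ZF=1 PC=7
Step 23: PC=7 exec 'MOV B, 4'. After: A=0 B=4 C=0 D=0 ZF=1 PC=8
Step 24: PC=8 exec 'ADD A, 4'. After: A=4 B=4 C=0 D=0 ZF=0 PC=9
Step 25: PC=9 exec 'ADD A, 1'. After: A=5 B=4 C=0 D=0 ZF=0 PC=10
Step 26: PC=10 exec 'ADD B, 4'. After: A=5 B=8 C=0 D=0 ZF=0 PC=11
Step 27: PC=11 exec 'MOV C, 6'. After: A=5 B=8 C=6 D=0 ZF=0 PC=12
Step 28: PC=12 exec 'MOV C, 4'. After: A=5 B=8 C=4 D=0 ZF=0 PC=13
Step 29: PC=13 exec 'HALT'. After: A=5 B=8 C=4 D=0 ZF=0 PC=13 HALTED

Answer: yes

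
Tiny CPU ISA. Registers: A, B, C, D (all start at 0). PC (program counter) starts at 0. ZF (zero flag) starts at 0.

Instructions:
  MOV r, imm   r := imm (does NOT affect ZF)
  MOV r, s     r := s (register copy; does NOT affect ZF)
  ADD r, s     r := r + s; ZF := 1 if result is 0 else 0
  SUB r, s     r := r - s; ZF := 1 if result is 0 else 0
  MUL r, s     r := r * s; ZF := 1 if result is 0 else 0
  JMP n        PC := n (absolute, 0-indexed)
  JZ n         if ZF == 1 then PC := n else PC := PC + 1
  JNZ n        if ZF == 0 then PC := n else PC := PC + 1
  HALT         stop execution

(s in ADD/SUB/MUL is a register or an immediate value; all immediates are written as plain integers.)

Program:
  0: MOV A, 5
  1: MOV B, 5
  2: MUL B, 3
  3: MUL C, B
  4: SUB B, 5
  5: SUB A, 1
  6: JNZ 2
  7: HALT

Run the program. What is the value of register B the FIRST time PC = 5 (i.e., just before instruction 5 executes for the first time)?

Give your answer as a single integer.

Step 1: PC=0 exec 'MOV A, 5'. After: A=5 B=0 C=0 D=0 ZF=0 PC=1
Step 2: PC=1 exec 'MOV B, 5'. After: A=5 B=5 C=0 D=0 ZF=0 PC=2
Step 3: PC=2 exec 'MUL B, 3'. After: A=5 B=15 C=0 D=0 ZF=0 PC=3
Step 4: PC=3 exec 'MUL C, B'. After: A=5 B=15 C=0 D=0 ZF=1 PC=4
Step 5: PC=4 exec 'SUB B, 5'. After: A=5 B=10 C=0 D=0 ZF=0 PC=5
First time PC=5: B=10

10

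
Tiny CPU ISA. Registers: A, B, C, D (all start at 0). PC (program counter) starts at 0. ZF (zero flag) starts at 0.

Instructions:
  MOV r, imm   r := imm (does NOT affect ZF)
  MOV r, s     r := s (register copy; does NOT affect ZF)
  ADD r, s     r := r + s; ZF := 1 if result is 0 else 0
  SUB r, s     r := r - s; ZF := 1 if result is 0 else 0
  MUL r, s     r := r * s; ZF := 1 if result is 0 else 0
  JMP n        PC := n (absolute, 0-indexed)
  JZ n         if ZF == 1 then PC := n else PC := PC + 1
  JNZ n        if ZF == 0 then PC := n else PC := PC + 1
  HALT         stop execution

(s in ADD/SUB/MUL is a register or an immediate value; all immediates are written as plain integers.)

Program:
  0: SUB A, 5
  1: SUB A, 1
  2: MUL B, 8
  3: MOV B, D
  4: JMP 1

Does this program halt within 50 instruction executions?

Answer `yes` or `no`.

Step 1: PC=0 exec 'SUB A, 5'. After: A=-5 B=0 C=0 D=0 ZF=0 PC=1
Step 2: PC=1 exec 'SUB A, 1'. After: A=-6 B=0 C=0 D=0 ZF=0 PC=2
Step 3: PC=2 exec 'MUL B, 8'. After: A=-6 B=0 C=0 D=0 ZF=1 PC=3
Step 4: PC=3 exec 'MOV B, D'. After: A=-6 B=0 C=0 D=0 ZF=1 PC=4
Step 5: PC=4 exec 'JMP 1'. After: A=-6 B=0 C=0 D=0 ZF=1 PC=1
Step 6: PC=1 exec 'SUB A, 1'. After: A=-7 B=0 C=0 D=0 ZF=0 PC=2
Step 7: PC=2 exec 'MUL B, 8'. After: A=-7 B=0 C=0 D=0 ZF=1 PC=3
Step 8: PC=3 exec 'MOV B, D'. After: A=-7 B=0 C=0 D=0 ZF=1 PC=4
Step 9: PC=4 exec 'JMP 1'. After: A=-7 B=0 C=0 D=0 ZF=1 PC=1
Step 10: PC=1 exec 'SUB A, 1'. After: A=-8 B=0 C=0 D=0 ZF=0 PC=2
Step 11: PC=2 exec 'MUL B, 8'. After: A=-8 B=0 C=0 D=0 ZF=1 PC=3
Step 12: PC=3 exec 'MOV B, D'. After: A=-8 B=0 C=0 D=0 ZF=1 PC=4
Step 13: PC=4 exec 'JMP 1'. After: A=-8 B=0 C=0 D=0 ZF=1 PC=1
Step 14: PC=1 exec 'SUB A, 1'. After: A=-9 B=0 C=0 D=0 ZF=0 PC=2
Step 15: PC=2 exec 'MUL B, 8'. After: A=-9 B=0 C=0 D=0 ZF=1 PC=3
After 50 steps: not halted. PC revisits the same instructions with no path to HALT; will never halt.

Answer: no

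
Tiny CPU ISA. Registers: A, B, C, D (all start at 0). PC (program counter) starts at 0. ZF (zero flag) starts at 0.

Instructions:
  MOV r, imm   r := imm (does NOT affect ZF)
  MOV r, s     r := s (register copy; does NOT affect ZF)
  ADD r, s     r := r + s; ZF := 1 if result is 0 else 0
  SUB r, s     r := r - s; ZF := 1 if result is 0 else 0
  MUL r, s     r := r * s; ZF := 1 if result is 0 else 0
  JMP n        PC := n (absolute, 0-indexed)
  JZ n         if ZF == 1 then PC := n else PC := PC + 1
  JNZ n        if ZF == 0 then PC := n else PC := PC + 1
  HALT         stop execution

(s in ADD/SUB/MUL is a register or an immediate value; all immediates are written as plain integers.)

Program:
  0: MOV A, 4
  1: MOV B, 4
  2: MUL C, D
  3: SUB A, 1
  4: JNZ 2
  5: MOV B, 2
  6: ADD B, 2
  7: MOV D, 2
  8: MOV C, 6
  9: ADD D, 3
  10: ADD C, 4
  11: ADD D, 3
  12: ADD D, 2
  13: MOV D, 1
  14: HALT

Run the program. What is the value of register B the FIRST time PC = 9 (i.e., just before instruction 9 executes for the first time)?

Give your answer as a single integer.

Step 1: PC=0 exec 'MOV A, 4'. After: A=4 B=0 C=0 D=0 ZF=0 PC=1
Step 2: PC=1 exec 'MOV B, 4'. After: A=4 B=4 C=0 D=0 ZF=0 PC=2
Step 3: PC=2 exec 'MUL C, D'. After: A=4 B=4 C=0 D=0 ZF=1 PC=3
Step 4: PC=3 exec 'SUB A, 1'. After: A=3 B=4 C=0 D=0 ZF=0 PC=4
Step 5: PC=4 exec 'JNZ 2'. After: A=3 B=4 C=0 D=0 ZF=0 PC=2
Step 6: PC=2 exec 'MUL C, D'. After: A=3 B=4 C=0 D=0 ZF=1 PC=3
Step 7: PC=3 exec 'SUB A, 1'. After: A=2 B=4 C=0 D=0 ZF=0 PC=4
Step 8: PC=4 exec 'JNZ 2'. After: A=2 B=4 C=0 D=0 ZF=0 PC=2
Step 9: PC=2 exec 'MUL C, D'. After: A=2 B=4 C=0 D=0 ZF=1 PC=3
Step 10: PC=3 exec 'SUB A, 1'. After: A=1 B=4 C=0 D=0 ZF=0 PC=4
Step 11: PC=4 exec 'JNZ 2'. After: A=1 B=4 C=0 D=0 ZF=0 PC=2
Step 12: PC=2 exec 'MUL C, D'. After: A=1 B=4 C=0 D=0 ZF=1 PC=3
Step 13: PC=3 exec 'SUB A, 1'. After: A=0 B=4 C=0 D=0 ZF=1 PC=4
Step 14: PC=4 exec 'JNZ 2'. After: A=0 B=4 C=0 D=0 ZF=1 PC=5
Step 15: PC=5 exec 'MOV B, 2'. After: A=0 B=2 C=0 D=0 ZF=1 PC=6
Step 16: PC=6 exec 'ADD B, 2'. After: A=0 B=4 C=0 D=0 ZF=0 PC=7
Step 17: PC=7 exec 'MOV D, 2'. After: A=0 B=4 C=0 D=2 ZF=0 PC=8
Step 18: PC=8 exec 'MOV C, 6'. After: A=0 B=4 C=6 D=2 ZF=0 PC=9
First time PC=9: B=4

4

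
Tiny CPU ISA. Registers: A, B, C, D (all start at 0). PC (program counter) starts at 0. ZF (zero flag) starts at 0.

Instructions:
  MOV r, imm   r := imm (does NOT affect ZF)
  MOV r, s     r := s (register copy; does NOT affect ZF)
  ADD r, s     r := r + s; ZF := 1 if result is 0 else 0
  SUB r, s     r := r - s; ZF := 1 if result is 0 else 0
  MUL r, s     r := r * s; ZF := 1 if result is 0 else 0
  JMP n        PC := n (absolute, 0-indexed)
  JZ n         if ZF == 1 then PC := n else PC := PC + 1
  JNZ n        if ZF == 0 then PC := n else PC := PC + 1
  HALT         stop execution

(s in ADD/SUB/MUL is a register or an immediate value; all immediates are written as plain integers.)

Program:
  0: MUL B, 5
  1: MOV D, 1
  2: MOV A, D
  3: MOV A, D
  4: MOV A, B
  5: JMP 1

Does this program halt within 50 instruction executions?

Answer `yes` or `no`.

Step 1: PC=0 exec 'MUL B, 5'. After: A=0 B=0 C=0 D=0 ZF=1 PC=1
Step 2: PC=1 exec 'MOV D, 1'. After: A=0 B=0 C=0 D=1 ZF=1 PC=2
Step 3: PC=2 exec 'MOV A, D'. After: A=1 B=0 C=0 D=1 ZF=1 PC=3
Step 4: PC=3 exec 'MOV A, D'. After: A=1 B=0 C=0 D=1 ZF=1 PC=4
Step 5: PC=4 exec 'MOV A, B'. After: A=0 B=0 C=0 D=1 ZF=1 PC=5
Step 6: PC=5 exec 'JMP 1'. After: A=0 B=0 C=0 D=1 ZF=1 PC=1
Step 7: PC=1 exec 'MOV D, 1'. After: A=0 B=0 C=0 D=1 ZF=1 PC=2
State after step 7 equals state after step 2: the program is in a cycle of length 5 and will never halt.

Answer: no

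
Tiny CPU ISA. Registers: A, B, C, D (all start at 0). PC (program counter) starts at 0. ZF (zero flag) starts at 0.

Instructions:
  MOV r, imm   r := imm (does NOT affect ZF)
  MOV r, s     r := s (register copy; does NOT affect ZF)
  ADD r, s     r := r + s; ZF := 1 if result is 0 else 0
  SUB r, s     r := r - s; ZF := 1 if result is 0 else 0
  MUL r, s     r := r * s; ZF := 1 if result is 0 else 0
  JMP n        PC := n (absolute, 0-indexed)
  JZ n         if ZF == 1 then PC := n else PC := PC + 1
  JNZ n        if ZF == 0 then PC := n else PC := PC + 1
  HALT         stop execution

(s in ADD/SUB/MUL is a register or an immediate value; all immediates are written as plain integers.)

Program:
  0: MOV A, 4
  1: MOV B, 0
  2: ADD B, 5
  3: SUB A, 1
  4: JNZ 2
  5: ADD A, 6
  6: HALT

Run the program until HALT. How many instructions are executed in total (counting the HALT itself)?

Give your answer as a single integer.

Answer: 16

Derivation:
Step 1: PC=0 exec 'MOV A, 4'. After: A=4 B=0 C=0 D=0 ZF=0 PC=1
Step 2: PC=1 exec 'MOV B, 0'. After: A=4 B=0 C=0 D=0 ZF=0 PC=2
Step 3: PC=2 exec 'ADD B, 5'. After: A=4 B=5 C=0 D=0 ZF=0 PC=3
Step 4: PC=3 exec 'SUB A, 1'. After: A=3 B=5 C=0 D=0 ZF=0 PC=4
Step 5: PC=4 exec 'JNZ 2'. After: A=3 B=5 C=0 D=0 ZF=0 PC=2
Step 6: PC=2 exec 'ADD B, 5'. After: A=3 B=10 C=0 D=0 ZF=0 PC=3
Step 7: PC=3 exec 'SUB A, 1'. After: A=2 B=10 C=0 D=0 ZF=0 PC=4
Step 8: PC=4 exec 'JNZ 2'. After: A=2 B=10 C=0 D=0 ZF=0 PC=2
Step 9: PC=2 exec 'ADD B, 5'. After: A=2 B=15 C=0 D=0 ZF=0 PC=3
Step 10: PC=3 exec 'SUB A, 1'. After: A=1 B=15 C=0 D=0 ZF=0 PC=4
Step 11: PC=4 exec 'JNZ 2'. After: A=1 B=15 C=0 D=0 ZF=0 PC=2
Step 12: PC=2 exec 'ADD B, 5'. After: A=1 B=20 C=0 D=0 ZF=0 PC=3
Step 13: PC=3 exec 'SUB A, 1'. After: A=0 B=20 C=0 D=0 ZF=1 PC=4
Step 14: PC=4 exec 'JNZ 2'. After: A=0 B=20 C=0 D=0 ZF=1 PC=5
Step 15: PC=5 exec 'ADD A, 6'. After: A=6 B=20 C=0 D=0 ZF=0 PC=6
Step 16: PC=6 exec 'HALT'. After: A=6 B=20 C=0 D=0 ZF=0 PC=6 HALTED
Total instructions executed: 16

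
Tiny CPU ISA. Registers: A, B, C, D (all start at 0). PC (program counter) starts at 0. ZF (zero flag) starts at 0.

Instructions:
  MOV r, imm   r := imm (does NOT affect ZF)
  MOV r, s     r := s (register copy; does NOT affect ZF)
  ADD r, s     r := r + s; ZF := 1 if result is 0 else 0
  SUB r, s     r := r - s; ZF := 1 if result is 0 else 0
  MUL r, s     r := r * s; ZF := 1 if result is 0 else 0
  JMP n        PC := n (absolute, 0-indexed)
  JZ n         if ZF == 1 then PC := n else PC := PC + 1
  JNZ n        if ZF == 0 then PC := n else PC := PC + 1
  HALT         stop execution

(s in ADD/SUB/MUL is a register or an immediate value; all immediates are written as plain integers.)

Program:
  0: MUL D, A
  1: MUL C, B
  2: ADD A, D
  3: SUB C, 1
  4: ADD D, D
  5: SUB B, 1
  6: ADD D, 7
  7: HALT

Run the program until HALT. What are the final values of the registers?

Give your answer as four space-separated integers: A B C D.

Answer: 0 -1 -1 7

Derivation:
Step 1: PC=0 exec 'MUL D, A'. After: A=0 B=0 C=0 D=0 ZF=1 PC=1
Step 2: PC=1 exec 'MUL C, B'. After: A=0 B=0 C=0 D=0 ZF=1 PC=2
Step 3: PC=2 exec 'ADD A, D'. After: A=0 B=0 C=0 D=0 ZF=1 PC=3
Step 4: PC=3 exec 'SUB C, 1'. After: A=0 B=0 C=-1 D=0 ZF=0 PC=4
Step 5: PC=4 exec 'ADD D, D'. After: A=0 B=0 C=-1 D=0 ZF=1 PC=5
Step 6: PC=5 exec 'SUB B, 1'. After: A=0 B=-1 C=-1 D=0 ZF=0 PC=6
Step 7: PC=6 exec 'ADD D, 7'. After: A=0 B=-1 C=-1 D=7 ZF=0 PC=7
Step 8: PC=7 exec 'HALT'. After: A=0 B=-1 C=-1 D=7 ZF=0 PC=7 HALTED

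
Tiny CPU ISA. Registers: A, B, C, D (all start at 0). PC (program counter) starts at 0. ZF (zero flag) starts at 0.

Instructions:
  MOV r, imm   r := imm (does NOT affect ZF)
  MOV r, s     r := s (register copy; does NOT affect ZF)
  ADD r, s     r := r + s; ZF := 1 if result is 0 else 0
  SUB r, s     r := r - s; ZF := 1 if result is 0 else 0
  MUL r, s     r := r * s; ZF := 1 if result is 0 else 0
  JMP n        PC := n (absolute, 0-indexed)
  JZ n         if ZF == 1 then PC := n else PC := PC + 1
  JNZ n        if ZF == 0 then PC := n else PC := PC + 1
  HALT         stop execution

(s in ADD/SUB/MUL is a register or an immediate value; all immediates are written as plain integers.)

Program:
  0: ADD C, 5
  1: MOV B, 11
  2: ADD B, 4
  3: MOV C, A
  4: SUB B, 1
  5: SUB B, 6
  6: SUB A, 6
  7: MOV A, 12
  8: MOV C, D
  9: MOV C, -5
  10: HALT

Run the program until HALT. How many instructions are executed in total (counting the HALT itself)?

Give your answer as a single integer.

Answer: 11

Derivation:
Step 1: PC=0 exec 'ADD C, 5'. After: A=0 B=0 C=5 D=0 ZF=0 PC=1
Step 2: PC=1 exec 'MOV B, 11'. After: A=0 B=11 C=5 D=0 ZF=0 PC=2
Step 3: PC=2 exec 'ADD B, 4'. After: A=0 B=15 C=5 D=0 ZF=0 PC=3
Step 4: PC=3 exec 'MOV C, A'. After: A=0 B=15 C=0 D=0 ZF=0 PC=4
Step 5: PC=4 exec 'SUB B, 1'. After: A=0 B=14 C=0 D=0 ZF=0 PC=5
Step 6: PC=5 exec 'SUB B, 6'. After: A=0 B=8 C=0 D=0 ZF=0 PC=6
Step 7: PC=6 exec 'SUB A, 6'. After: A=-6 B=8 C=0 D=0 ZF=0 PC=7
Step 8: PC=7 exec 'MOV A, 12'. After: A=12 B=8 C=0 D=0 ZF=0 PC=8
Step 9: PC=8 exec 'MOV C, D'. After: A=12 B=8 C=0 D=0 ZF=0 PC=9
Step 10: PC=9 exec 'MOV C, -5'. After: A=12 B=8 C=-5 D=0 ZF=0 PC=10
Step 11: PC=10 exec 'HALT'. After: A=12 B=8 C=-5 D=0 ZF=0 PC=10 HALTED
Total instructions executed: 11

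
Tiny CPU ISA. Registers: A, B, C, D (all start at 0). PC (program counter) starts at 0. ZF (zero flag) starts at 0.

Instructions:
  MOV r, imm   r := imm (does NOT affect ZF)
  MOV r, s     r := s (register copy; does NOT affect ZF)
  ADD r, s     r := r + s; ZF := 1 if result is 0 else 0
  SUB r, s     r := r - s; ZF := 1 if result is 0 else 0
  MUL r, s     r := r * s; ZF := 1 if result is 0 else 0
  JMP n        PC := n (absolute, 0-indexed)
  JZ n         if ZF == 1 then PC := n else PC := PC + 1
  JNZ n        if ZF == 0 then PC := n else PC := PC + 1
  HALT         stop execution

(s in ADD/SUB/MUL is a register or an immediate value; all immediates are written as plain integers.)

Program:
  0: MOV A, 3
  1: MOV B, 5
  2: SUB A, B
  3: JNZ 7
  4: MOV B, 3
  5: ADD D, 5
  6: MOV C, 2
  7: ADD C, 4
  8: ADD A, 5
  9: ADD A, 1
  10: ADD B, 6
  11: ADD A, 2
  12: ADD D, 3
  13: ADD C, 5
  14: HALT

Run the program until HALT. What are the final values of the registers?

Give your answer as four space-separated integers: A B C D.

Step 1: PC=0 exec 'MOV A, 3'. After: A=3 B=0 C=0 D=0 ZF=0 PC=1
Step 2: PC=1 exec 'MOV B, 5'. After: A=3 B=5 C=0 D=0 ZF=0 PC=2
Step 3: PC=2 exec 'SUB A, B'. After: A=-2 B=5 C=0 D=0 ZF=0 PC=3
Step 4: PC=3 exec 'JNZ 7'. After: A=-2 B=5 C=0 D=0 ZF=0 PC=7
Step 5: PC=7 exec 'ADD C, 4'. After: A=-2 B=5 C=4 D=0 ZF=0 PC=8
Step 6: PC=8 exec 'ADD A, 5'. After: A=3 B=5 C=4 D=0 ZF=0 PC=9
Step 7: PC=9 exec 'ADD A, 1'. After: A=4 B=5 C=4 D=0 ZF=0 PC=10
Step 8: PC=10 exec 'ADD B, 6'. After: A=4 B=11 C=4 D=0 ZF=0 PC=11
Step 9: PC=11 exec 'ADD A, 2'. After: A=6 B=11 C=4 D=0 ZF=0 PC=12
Step 10: PC=12 exec 'ADD D, 3'. After: A=6 B=11 C=4 D=3 ZF=0 PC=13
Step 11: PC=13 exec 'ADD C, 5'. After: A=6 B=11 C=9 D=3 ZF=0 PC=14
Step 12: PC=14 exec 'HALT'. After: A=6 B=11 C=9 D=3 ZF=0 PC=14 HALTED

Answer: 6 11 9 3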